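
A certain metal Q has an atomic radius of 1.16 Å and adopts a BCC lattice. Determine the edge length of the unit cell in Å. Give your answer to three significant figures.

In a BCC lattice, atoms touch along the body diagonal, so √3·a = 4r.
a = 4r/√3 = 4 × 1.16 / 1.7321 = 2.68 Å.

2.68 Å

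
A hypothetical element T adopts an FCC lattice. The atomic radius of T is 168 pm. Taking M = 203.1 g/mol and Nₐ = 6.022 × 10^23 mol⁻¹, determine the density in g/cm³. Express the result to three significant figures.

In an FCC lattice, atoms touch along the face diagonal, so √2·a = 4r, giving a = 475.2 pm = 4.752 × 10^-8 cm.
With Z = 4, ρ = Z·M/(N_A·a³) = 4 × 203.1 / (6.022 × 10²³ × 1.073 × 10^-22) = 12.57 g/cm³.

12.6 g/cm³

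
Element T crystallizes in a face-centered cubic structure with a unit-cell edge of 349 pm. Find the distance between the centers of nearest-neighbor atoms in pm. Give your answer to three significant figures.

In an FCC structure, atoms touch along the face diagonal, so √2·a = 4r; the nearest-neighbor distance equals 2r = 0.7071·a.
d = 0.7071 × 349 = 247 pm.

247 pm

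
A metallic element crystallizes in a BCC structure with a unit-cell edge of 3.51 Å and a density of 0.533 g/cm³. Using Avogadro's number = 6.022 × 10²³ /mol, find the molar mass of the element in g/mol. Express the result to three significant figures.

A BCC cell has Z = 2 atoms; a = 3.510 × 10^-8 cm.
M = ρ·N_A·a³/Z = 0.533 × 6.022 × 10²³ × 4.324 × 10^-23 / 2 = 6.94 g/mol.

6.94 g/mol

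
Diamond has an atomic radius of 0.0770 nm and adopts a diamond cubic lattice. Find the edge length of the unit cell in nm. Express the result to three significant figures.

In a diamond cubic lattice, nearest neighbors lie along the body diagonal with √3·a = 8r.
a = 8r/√3 = 8 × 0.0770 / 1.7321 = 0.356 nm.

0.356 nm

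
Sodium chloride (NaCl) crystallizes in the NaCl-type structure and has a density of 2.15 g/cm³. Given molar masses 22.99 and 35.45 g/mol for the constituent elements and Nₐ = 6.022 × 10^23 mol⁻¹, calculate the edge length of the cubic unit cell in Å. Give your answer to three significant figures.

5.65 Å

M(NaCl) = 58.44 g/mol; Z = 4 formula units per cell.
a³ = Z·M/(N_A·ρ) = 4 × 58.44 / (6.022 × 10²³ × 2.15) = 1.805 × 10^-22 cm³, so a = 5.652 × 10^-8 cm = 5.65 Å.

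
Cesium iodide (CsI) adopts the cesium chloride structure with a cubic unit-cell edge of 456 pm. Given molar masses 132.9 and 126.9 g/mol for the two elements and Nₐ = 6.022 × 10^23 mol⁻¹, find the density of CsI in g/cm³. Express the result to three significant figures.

4.55 g/cm³

The cesium chloride structure contains Z = 1 formula unit per cell; M(CsI) = 132.9 + 126.9 = 259.8 g/mol.
a³ = (4.560 × 10^-8 cm)³ = 9.482 × 10^-23 cm³.
ρ = 1 × 259.8 / (6.022 × 10²³ × 9.482 × 10^-23) = 4.550 g/cm³.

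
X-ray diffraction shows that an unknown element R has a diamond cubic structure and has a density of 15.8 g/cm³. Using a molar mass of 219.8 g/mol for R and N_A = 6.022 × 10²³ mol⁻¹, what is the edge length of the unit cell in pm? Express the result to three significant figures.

570 pm

With Z = 8 atoms per diamond cubic cell, a³ = Z·M/(N_A·ρ) = 8 × 219.8 / (6.022 × 10²³ × 15.80 g/cm³) = 1.848 × 10^-22 cm³.
a = (1.848 × 10^-22)^(1/3) = 5.696 × 10^-8 cm = 570 pm.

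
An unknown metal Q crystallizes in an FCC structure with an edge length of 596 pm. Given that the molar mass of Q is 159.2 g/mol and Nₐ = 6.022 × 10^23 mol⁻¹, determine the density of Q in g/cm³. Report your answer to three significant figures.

An FCC unit cell contains Z = 4 atoms.
Cell volume: a³ = (596 pm)³ = (5.960 × 10^-8 cm)³ = 2.117 × 10^-22 cm³.
ρ = Z·M/(N_A·a³) = 4 × 159.2 / (6.022 × 10²³ × 2.117 × 10^-22) = 4.995 g/cm³.

4.99 g/cm³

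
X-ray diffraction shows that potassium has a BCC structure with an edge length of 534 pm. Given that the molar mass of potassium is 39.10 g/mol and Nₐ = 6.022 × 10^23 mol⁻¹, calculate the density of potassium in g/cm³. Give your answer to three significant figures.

A BCC unit cell contains Z = 2 atoms.
Cell volume: a³ = (534 pm)³ = (5.340 × 10^-8 cm)³ = 1.523 × 10^-22 cm³.
ρ = Z·M/(N_A·a³) = 2 × 39.10 / (6.022 × 10²³ × 1.523 × 10^-22) = 0.8528 g/cm³.

0.853 g/cm³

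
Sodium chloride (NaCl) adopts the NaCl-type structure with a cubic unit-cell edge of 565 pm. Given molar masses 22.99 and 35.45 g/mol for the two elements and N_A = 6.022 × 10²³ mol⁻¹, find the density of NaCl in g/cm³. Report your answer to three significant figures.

The NaCl-type structure contains Z = 4 formula units per cell; M(NaCl) = 22.99 + 35.45 = 58.44 g/mol.
a³ = (5.650 × 10^-8 cm)³ = 1.804 × 10^-22 cm³.
ρ = 4 × 58.44 / (6.022 × 10²³ × 1.804 × 10^-22) = 2.152 g/cm³.

2.15 g/cm³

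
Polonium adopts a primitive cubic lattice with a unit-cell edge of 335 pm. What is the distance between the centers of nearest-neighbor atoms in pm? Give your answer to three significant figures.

335 pm

In a simple cubic structure, atoms touch along the cell edge, so a = 2r; the nearest-neighbor distance equals 2r = 1.000·a.
d = 1.000 × 335 = 335 pm.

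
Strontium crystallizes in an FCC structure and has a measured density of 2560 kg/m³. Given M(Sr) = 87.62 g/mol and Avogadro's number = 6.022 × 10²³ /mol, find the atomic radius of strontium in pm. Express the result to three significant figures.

For an FCC cell (Z = 4), a³ = Z·M/(N_A·ρ) = 4 × 87.62 / (6.022 × 10²³ × 2.560) = 2.273 × 10^-22 cm³, so a = 6.103 × 10^-8 cm = 610.3 pm.
Atoms touch along the face diagonal, so √2·a = 4r, so r = 0.3536 × a = 216 pm.

216 pm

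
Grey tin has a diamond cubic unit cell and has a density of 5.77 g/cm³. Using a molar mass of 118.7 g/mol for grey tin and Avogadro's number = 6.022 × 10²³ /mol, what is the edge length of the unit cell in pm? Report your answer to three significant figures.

With Z = 8 atoms per diamond cubic cell, a³ = Z·M/(N_A·ρ) = 8 × 118.7 / (6.022 × 10²³ × 5.770 g/cm³) = 2.733 × 10^-22 cm³.
a = (2.733 × 10^-22)^(1/3) = 6.489 × 10^-8 cm = 649 pm.

649 pm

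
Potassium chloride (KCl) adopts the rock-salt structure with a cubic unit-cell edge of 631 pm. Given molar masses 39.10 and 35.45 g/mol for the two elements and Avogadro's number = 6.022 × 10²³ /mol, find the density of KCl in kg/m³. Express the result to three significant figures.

1970 kg/m³

The rock-salt structure contains Z = 4 formula units per cell; M(KCl) = 39.10 + 35.45 = 74.55 g/mol.
a³ = (6.310 × 10^-8 cm)³ = 2.512 × 10^-22 cm³.
ρ = 4 × 74.55 / (6.022 × 10²³ × 2.512 × 10^-22) = 1.971 g/cm³ = 1970 kg/m³.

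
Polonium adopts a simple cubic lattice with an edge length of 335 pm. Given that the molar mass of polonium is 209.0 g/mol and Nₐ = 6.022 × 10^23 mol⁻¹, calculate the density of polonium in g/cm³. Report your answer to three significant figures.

9.23 g/cm³

A simple cubic unit cell contains Z = 1 atom.
Cell volume: a³ = (335 pm)³ = (3.350 × 10^-8 cm)³ = 3.760 × 10^-23 cm³.
ρ = Z·M/(N_A·a³) = 1 × 209.0 / (6.022 × 10²³ × 3.760 × 10^-23) = 9.231 g/cm³.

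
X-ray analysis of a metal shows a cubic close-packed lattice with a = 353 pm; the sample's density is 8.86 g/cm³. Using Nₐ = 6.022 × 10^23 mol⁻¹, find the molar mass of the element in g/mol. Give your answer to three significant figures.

An FCC cell has Z = 4 atoms; a = 3.530 × 10^-8 cm.
M = ρ·N_A·a³/Z = 8.86 × 6.022 × 10²³ × 4.399 × 10^-23 / 4 = 58.7 g/mol.

58.7 g/mol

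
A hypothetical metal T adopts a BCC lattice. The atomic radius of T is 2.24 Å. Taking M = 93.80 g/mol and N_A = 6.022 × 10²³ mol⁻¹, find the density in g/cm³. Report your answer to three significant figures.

2.25 g/cm³

In a BCC lattice, atoms touch along the body diagonal, so √3·a = 4r, giving a = 5.173 Å = 5.173 × 10^-8 cm.
With Z = 2, ρ = Z·M/(N_A·a³) = 2 × 93.80 / (6.022 × 10²³ × 1.384 × 10^-22) = 2.250 g/cm³.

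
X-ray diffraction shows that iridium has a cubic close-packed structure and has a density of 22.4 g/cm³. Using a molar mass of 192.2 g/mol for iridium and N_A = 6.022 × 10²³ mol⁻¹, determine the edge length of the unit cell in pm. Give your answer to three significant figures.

385 pm

With Z = 4 atoms per FCC cell, a³ = Z·M/(N_A·ρ) = 4 × 192.2 / (6.022 × 10²³ × 22.40 g/cm³) = 5.699 × 10^-23 cm³.
a = (5.699 × 10^-23)^(1/3) = 3.848 × 10^-8 cm = 385 pm.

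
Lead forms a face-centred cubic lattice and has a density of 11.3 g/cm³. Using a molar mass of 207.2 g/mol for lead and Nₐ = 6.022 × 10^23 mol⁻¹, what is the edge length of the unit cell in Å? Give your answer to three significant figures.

4.96 Å

With Z = 4 atoms per FCC cell, a³ = Z·M/(N_A·ρ) = 4 × 207.2 / (6.022 × 10²³ × 11.30 g/cm³) = 1.218 × 10^-22 cm³.
a = (1.218 × 10^-22)^(1/3) = 4.957 × 10^-8 cm = 4.96 Å.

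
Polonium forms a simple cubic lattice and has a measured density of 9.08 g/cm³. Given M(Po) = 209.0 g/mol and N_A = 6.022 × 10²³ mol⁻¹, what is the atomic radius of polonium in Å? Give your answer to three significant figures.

1.68 Å

For a simple cubic cell (Z = 1), a³ = Z·M/(N_A·ρ) = 1 × 209.0 / (6.022 × 10²³ × 9.080) = 3.822 × 10^-23 cm³, so a = 3.369 × 10^-8 cm = 3.369 Å.
Atoms touch along the cell edge, so a = 2r, so r = 0.5000 × a = 1.68 Å.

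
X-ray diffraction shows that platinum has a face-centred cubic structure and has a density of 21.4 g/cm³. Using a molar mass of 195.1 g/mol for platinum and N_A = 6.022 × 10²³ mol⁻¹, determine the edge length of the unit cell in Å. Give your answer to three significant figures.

With Z = 4 atoms per FCC cell, a³ = Z·M/(N_A·ρ) = 4 × 195.1 / (6.022 × 10²³ × 21.40 g/cm³) = 6.056 × 10^-23 cm³.
a = (6.056 × 10^-23)^(1/3) = 3.927 × 10^-8 cm = 3.93 Å.

3.93 Å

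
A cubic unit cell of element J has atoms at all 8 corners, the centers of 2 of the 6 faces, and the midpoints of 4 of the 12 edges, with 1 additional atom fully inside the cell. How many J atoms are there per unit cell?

4

Corner atoms are shared by 8 cells (1/8 each), face atoms by 2 (1/2 each), edge atoms by 4 (1/4 each), interior atoms are unshared.
Net atoms = 8 × 1/8 + 2 × 1/2 + 4 × 1/4 + 1 = 1 + 1 + 1 + 1 = 4.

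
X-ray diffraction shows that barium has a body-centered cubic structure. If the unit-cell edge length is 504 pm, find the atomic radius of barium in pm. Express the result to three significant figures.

In a BCC lattice, atoms touch along the body diagonal, so √3·a = 4r.
r = √3·a/4 = 1.7321 × 504 / 4 = 218 pm.

218 pm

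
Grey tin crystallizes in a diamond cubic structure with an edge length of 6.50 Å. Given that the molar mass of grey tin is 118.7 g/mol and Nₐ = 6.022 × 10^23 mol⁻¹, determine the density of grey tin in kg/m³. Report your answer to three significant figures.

A diamond cubic unit cell contains Z = 8 atoms.
Cell volume: a³ = (6.50 Å)³ = (6.500 × 10^-8 cm)³ = 2.746 × 10^-22 cm³.
ρ = Z·M/(N_A·a³) = 8 × 118.7 / (6.022 × 10²³ × 2.746 × 10^-22) = 5.742 g/cm³ = 5740 kg/m³.

5740 kg/m³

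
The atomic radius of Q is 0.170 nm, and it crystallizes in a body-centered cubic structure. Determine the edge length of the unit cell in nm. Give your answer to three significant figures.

In a BCC lattice, atoms touch along the body diagonal, so √3·a = 4r.
a = 4r/√3 = 4 × 0.170 / 1.7321 = 0.393 nm.

0.393 nm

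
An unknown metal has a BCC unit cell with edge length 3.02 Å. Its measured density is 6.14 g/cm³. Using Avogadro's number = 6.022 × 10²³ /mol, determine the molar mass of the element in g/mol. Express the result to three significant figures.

50.9 g/mol

A BCC cell has Z = 2 atoms; a = 3.020 × 10^-8 cm.
M = ρ·N_A·a³/Z = 6.14 × 6.022 × 10²³ × 2.754 × 10^-23 / 2 = 50.9 g/mol.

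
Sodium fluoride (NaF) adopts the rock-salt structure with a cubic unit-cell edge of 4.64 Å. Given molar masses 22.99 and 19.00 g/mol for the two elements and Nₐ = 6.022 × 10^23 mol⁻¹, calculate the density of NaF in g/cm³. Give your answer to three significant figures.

The rock-salt structure contains Z = 4 formula units per cell; M(NaF) = 22.99 + 19.00 = 41.99 g/mol.
a³ = (4.640 × 10^-8 cm)³ = 9.990 × 10^-23 cm³.
ρ = 4 × 41.99 / (6.022 × 10²³ × 9.990 × 10^-23) = 2.792 g/cm³.

2.79 g/cm³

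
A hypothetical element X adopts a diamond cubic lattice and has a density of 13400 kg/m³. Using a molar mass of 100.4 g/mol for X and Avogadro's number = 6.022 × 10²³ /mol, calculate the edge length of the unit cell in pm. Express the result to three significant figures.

With Z = 8 atoms per diamond cubic cell, a³ = Z·M/(N_A·ρ) = 8 × 100.4 / (6.022 × 10²³ × 13.40 g/cm³) = 9.954 × 10^-23 cm³.
a = (9.954 × 10^-23)^(1/3) = 4.634 × 10^-8 cm = 463 pm.

463 pm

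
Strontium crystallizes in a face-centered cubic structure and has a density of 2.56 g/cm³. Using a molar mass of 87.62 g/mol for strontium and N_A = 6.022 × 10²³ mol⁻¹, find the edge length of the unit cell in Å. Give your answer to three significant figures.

With Z = 4 atoms per FCC cell, a³ = Z·M/(N_A·ρ) = 4 × 87.62 / (6.022 × 10²³ × 2.560 g/cm³) = 2.273 × 10^-22 cm³.
a = (2.273 × 10^-22)^(1/3) = 6.103 × 10^-8 cm = 6.10 Å.

6.10 Å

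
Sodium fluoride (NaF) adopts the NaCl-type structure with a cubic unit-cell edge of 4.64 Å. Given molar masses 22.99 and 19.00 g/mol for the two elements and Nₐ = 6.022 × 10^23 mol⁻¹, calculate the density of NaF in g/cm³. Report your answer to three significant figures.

The NaCl-type structure contains Z = 4 formula units per cell; M(NaF) = 22.99 + 19.00 = 41.99 g/mol.
a³ = (4.640 × 10^-8 cm)³ = 9.990 × 10^-23 cm³.
ρ = 4 × 41.99 / (6.022 × 10²³ × 9.990 × 10^-23) = 2.792 g/cm³.

2.79 g/cm³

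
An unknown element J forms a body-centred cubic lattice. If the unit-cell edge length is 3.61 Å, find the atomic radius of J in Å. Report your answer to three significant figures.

1.56 Å

In a BCC lattice, atoms touch along the body diagonal, so √3·a = 4r.
r = √3·a/4 = 1.7321 × 3.61 / 4 = 1.56 Å.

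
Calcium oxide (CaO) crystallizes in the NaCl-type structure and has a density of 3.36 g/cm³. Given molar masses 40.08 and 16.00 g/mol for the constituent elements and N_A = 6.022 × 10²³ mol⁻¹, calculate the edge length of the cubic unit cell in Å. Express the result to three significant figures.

M(CaO) = 56.08 g/mol; Z = 4 formula units per cell.
a³ = Z·M/(N_A·ρ) = 4 × 56.08 / (6.022 × 10²³ × 3.36) = 1.109 × 10^-22 cm³, so a = 4.804 × 10^-8 cm = 4.80 Å.

4.80 Å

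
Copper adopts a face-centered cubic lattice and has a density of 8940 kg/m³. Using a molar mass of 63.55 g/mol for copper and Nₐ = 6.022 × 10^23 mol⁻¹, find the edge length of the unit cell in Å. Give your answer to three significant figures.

With Z = 4 atoms per FCC cell, a³ = Z·M/(N_A·ρ) = 4 × 63.55 / (6.022 × 10²³ × 8.940 g/cm³) = 4.722 × 10^-23 cm³.
a = (4.722 × 10^-23)^(1/3) = 3.614 × 10^-8 cm = 3.61 Å.

3.61 Å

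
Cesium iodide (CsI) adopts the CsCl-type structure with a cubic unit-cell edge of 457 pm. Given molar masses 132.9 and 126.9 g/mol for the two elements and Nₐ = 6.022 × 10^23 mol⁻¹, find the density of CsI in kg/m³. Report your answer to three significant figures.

4520 kg/m³

The CsCl-type structure contains Z = 1 formula unit per cell; M(CsI) = 132.9 + 126.9 = 259.8 g/mol.
a³ = (4.570 × 10^-8 cm)³ = 9.544 × 10^-23 cm³.
ρ = 1 × 259.8 / (6.022 × 10²³ × 9.544 × 10^-23) = 4.520 g/cm³ = 4520 kg/m³.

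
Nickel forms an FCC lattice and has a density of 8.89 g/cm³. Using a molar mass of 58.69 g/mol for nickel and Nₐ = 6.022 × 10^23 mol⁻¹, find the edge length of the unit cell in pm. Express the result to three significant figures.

353 pm

With Z = 4 atoms per FCC cell, a³ = Z·M/(N_A·ρ) = 4 × 58.69 / (6.022 × 10²³ × 8.890 g/cm³) = 4.385 × 10^-23 cm³.
a = (4.385 × 10^-23)^(1/3) = 3.526 × 10^-8 cm = 353 pm.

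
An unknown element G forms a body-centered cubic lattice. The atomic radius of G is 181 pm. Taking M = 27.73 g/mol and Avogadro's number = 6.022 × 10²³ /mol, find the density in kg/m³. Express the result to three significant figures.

In a BCC lattice, atoms touch along the body diagonal, so √3·a = 4r, giving a = 418.0 pm = 4.180 × 10^-8 cm.
With Z = 2, ρ = Z·M/(N_A·a³) = 2 × 27.73 / (6.022 × 10²³ × 7.304 × 10^-23) = 1.261 g/cm³ = 1260 kg/m³.

1260 kg/m³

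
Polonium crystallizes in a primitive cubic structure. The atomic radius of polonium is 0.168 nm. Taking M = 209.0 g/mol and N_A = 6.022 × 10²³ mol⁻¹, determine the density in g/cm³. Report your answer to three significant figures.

9.15 g/cm³

In a simple cubic lattice, atoms touch along the cell edge, so a = 2r, giving a = 0.3360 nm = 3.360 × 10^-8 cm.
With Z = 1, ρ = Z·M/(N_A·a³) = 1 × 209.0 / (6.022 × 10²³ × 3.793 × 10^-23) = 9.149 g/cm³.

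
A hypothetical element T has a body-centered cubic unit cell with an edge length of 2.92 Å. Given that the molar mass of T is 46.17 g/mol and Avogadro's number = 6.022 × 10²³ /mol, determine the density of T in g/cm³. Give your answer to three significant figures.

6.16 g/cm³

A BCC unit cell contains Z = 2 atoms.
Cell volume: a³ = (2.92 Å)³ = (2.920 × 10^-8 cm)³ = 2.490 × 10^-23 cm³.
ρ = Z·M/(N_A·a³) = 2 × 46.17 / (6.022 × 10²³ × 2.490 × 10^-23) = 6.159 g/cm³.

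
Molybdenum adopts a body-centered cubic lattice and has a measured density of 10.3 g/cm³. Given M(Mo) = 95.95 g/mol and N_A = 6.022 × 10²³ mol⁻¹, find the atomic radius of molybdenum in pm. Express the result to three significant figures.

For a BCC cell (Z = 2), a³ = Z·M/(N_A·ρ) = 2 × 95.95 / (6.022 × 10²³ × 10.30) = 3.094 × 10^-23 cm³, so a = 3.139 × 10^-8 cm = 313.9 pm.
Atoms touch along the body diagonal, so √3·a = 4r, so r = 0.4330 × a = 136 pm.

136 pm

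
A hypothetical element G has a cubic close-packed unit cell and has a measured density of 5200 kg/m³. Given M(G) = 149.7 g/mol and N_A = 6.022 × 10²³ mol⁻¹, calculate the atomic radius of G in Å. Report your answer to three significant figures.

For an FCC cell (Z = 4), a³ = Z·M/(N_A·ρ) = 4 × 149.7 / (6.022 × 10²³ × 5.200) = 1.912 × 10^-22 cm³, so a = 5.761 × 10^-8 cm = 5.761 Å.
Atoms touch along the face diagonal, so √2·a = 4r, so r = 0.3536 × a = 2.04 Å.

2.04 Å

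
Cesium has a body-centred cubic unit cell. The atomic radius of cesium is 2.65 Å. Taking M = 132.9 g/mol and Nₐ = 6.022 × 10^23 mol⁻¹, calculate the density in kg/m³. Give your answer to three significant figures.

1930 kg/m³

In a BCC lattice, atoms touch along the body diagonal, so √3·a = 4r, giving a = 6.120 Å = 6.120 × 10^-8 cm.
With Z = 2, ρ = Z·M/(N_A·a³) = 2 × 132.9 / (6.022 × 10²³ × 2.292 × 10^-22) = 1.926 g/cm³ = 1930 kg/m³.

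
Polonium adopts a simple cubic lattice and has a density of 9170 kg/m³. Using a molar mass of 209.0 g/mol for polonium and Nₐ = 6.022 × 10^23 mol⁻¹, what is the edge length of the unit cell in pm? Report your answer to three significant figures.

With Z = 1 atom per simple cubic cell, a³ = Z·M/(N_A·ρ) = 1 × 209.0 / (6.022 × 10²³ × 9.170 g/cm³) = 3.785 × 10^-23 cm³.
a = (3.785 × 10^-23)^(1/3) = 3.357 × 10^-8 cm = 336 pm.

336 pm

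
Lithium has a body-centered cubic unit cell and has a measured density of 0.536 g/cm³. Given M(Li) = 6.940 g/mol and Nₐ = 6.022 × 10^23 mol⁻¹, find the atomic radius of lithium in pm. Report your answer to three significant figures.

For a BCC cell (Z = 2), a³ = Z·M/(N_A·ρ) = 2 × 6.940 / (6.022 × 10²³ × 0.5360) = 4.300 × 10^-23 cm³, so a = 3.503 × 10^-8 cm = 350.3 pm.
Atoms touch along the body diagonal, so √3·a = 4r, so r = 0.4330 × a = 152 pm.

152 pm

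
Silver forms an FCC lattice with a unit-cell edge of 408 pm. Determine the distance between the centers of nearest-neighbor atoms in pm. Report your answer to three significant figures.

288 pm

In an FCC structure, atoms touch along the face diagonal, so √2·a = 4r; the nearest-neighbor distance equals 2r = 0.7071·a.
d = 0.7071 × 408 = 288 pm.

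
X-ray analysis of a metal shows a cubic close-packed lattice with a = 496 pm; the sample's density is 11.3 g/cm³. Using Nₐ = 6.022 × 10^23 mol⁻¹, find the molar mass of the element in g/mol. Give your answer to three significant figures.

An FCC cell has Z = 4 atoms; a = 4.960 × 10^-8 cm.
M = ρ·N_A·a³/Z = 11.3 × 6.022 × 10²³ × 1.220 × 10^-22 / 4 = 208 g/mol.

208 g/mol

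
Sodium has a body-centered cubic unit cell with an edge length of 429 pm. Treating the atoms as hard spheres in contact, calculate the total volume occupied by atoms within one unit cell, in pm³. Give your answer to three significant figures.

In a BCC lattice atoms touch along the body diagonal, so √3·a = 4r, so r = 0.4330a = 185.8 pm.
V_atoms = Z × (4/3)πr³ = 2 × (4/3)π × (185.8)³ = 5.37 × 10^7 pm³.

5.37 × 10^7 pm³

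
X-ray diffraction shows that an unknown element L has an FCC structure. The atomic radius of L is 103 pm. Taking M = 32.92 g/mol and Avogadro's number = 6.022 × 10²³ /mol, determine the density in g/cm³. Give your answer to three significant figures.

In an FCC lattice, atoms touch along the face diagonal, so √2·a = 4r, giving a = 291.3 pm = 2.913 × 10^-8 cm.
With Z = 4, ρ = Z·M/(N_A·a³) = 4 × 32.92 / (6.022 × 10²³ × 2.473 × 10^-23) = 8.844 g/cm³.

8.84 g/cm³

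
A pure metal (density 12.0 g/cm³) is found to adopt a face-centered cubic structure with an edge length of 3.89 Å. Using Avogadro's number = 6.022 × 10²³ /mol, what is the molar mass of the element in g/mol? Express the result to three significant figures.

An FCC cell has Z = 4 atoms; a = 3.890 × 10^-8 cm.
M = ρ·N_A·a³/Z = 12.0 × 6.022 × 10²³ × 5.886 × 10^-23 / 4 = 106 g/mol.

106 g/mol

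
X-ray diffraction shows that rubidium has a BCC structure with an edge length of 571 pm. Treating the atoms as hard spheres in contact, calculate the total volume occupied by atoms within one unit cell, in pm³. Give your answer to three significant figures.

1.27 × 10^8 pm³

In a BCC lattice atoms touch along the body diagonal, so √3·a = 4r, so r = 0.4330a = 247.3 pm.
V_atoms = Z × (4/3)πr³ = 2 × (4/3)π × (247.3)³ = 1.27 × 10^8 pm³.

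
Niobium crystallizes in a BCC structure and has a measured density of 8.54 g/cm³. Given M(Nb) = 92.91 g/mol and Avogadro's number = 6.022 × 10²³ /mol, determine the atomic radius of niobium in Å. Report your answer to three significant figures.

1.43 Å

For a BCC cell (Z = 2), a³ = Z·M/(N_A·ρ) = 2 × 92.91 / (6.022 × 10²³ × 8.540) = 3.613 × 10^-23 cm³, so a = 3.306 × 10^-8 cm = 3.306 Å.
Atoms touch along the body diagonal, so √3·a = 4r, so r = 0.4330 × a = 1.43 Å.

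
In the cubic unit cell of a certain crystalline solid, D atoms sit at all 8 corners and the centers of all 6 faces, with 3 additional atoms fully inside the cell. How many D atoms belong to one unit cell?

7

Corner atoms are shared by 8 cells (1/8 each), face atoms by 2 (1/2 each), interior atoms are unshared.
Net atoms = 8 × 1/8 + 6 × 1/2 + 3 = 1 + 3 + 3 = 7.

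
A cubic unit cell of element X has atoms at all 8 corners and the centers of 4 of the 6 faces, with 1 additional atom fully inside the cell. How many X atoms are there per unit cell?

Corner atoms are shared by 8 cells (1/8 each), face atoms by 2 (1/2 each), interior atoms are unshared.
Net atoms = 8 × 1/8 + 4 × 1/2 + 1 = 1 + 2 + 1 = 4.

4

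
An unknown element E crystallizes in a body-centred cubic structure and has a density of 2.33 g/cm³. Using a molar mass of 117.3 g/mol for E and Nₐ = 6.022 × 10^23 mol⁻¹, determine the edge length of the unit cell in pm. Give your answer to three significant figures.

With Z = 2 atoms per BCC cell, a³ = Z·M/(N_A·ρ) = 2 × 117.3 / (6.022 × 10²³ × 2.330 g/cm³) = 1.672 × 10^-22 cm³.
a = (1.672 × 10^-22)^(1/3) = 5.509 × 10^-8 cm = 551 pm.

551 pm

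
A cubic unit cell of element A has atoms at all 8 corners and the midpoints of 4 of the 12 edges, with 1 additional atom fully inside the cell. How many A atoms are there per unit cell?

3

Corner atoms are shared by 8 cells (1/8 each), edge atoms by 4 (1/4 each), interior atoms are unshared.
Net atoms = 8 × 1/8 + 4 × 1/4 + 1 = 1 + 1 + 1 = 3.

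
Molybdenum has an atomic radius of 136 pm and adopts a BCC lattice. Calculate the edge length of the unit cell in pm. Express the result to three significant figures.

In a BCC lattice, atoms touch along the body diagonal, so √3·a = 4r.
a = 4r/√3 = 4 × 136 / 1.7321 = 314 pm.

314 pm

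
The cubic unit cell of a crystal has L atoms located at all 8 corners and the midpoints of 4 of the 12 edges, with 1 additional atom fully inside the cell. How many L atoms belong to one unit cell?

3

Corner atoms are shared by 8 cells (1/8 each), edge atoms by 4 (1/4 each), interior atoms are unshared.
Net atoms = 8 × 1/8 + 4 × 1/4 + 1 = 1 + 1 + 1 = 3.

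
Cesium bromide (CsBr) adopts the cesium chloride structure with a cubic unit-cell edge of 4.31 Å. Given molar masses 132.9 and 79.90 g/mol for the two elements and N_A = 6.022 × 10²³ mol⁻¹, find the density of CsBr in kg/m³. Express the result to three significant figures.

The cesium chloride structure contains Z = 1 formula unit per cell; M(CsBr) = 132.9 + 79.90 = 212.8 g/mol.
a³ = (4.310 × 10^-8 cm)³ = 8.006 × 10^-23 cm³.
ρ = 1 × 212.8 / (6.022 × 10²³ × 8.006 × 10^-23) = 4.414 g/cm³ = 4410 kg/m³.

4410 kg/m³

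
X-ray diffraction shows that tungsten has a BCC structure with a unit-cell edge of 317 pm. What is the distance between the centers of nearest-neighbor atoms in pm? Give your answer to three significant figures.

275 pm

In a BCC structure, atoms touch along the body diagonal, so √3·a = 4r; the nearest-neighbor distance equals 2r = 0.8660·a.
d = 0.8660 × 317 = 275 pm.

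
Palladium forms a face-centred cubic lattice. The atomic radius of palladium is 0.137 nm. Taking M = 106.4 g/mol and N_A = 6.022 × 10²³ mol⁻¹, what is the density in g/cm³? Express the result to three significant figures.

12.1 g/cm³

In an FCC lattice, atoms touch along the face diagonal, so √2·a = 4r, giving a = 0.3875 nm = 3.875 × 10^-8 cm.
With Z = 4, ρ = Z·M/(N_A·a³) = 4 × 106.4 / (6.022 × 10²³ × 5.818 × 10^-23) = 12.15 g/cm³.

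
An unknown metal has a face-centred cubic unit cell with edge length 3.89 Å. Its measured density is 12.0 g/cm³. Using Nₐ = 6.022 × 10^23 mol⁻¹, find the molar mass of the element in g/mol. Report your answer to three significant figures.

An FCC cell has Z = 4 atoms; a = 3.890 × 10^-8 cm.
M = ρ·N_A·a³/Z = 12.0 × 6.022 × 10²³ × 5.886 × 10^-23 / 4 = 106 g/mol.

106 g/mol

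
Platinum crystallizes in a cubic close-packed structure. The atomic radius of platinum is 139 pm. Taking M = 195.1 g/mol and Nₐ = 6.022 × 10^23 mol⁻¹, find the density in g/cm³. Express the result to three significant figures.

In an FCC lattice, atoms touch along the face diagonal, so √2·a = 4r, giving a = 393.2 pm = 3.932 × 10^-8 cm.
With Z = 4, ρ = Z·M/(N_A·a³) = 4 × 195.1 / (6.022 × 10²³ × 6.077 × 10^-23) = 21.33 g/cm³.

21.3 g/cm³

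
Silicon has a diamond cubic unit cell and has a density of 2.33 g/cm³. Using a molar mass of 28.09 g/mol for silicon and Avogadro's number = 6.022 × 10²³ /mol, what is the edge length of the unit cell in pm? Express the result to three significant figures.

543 pm

With Z = 8 atoms per diamond cubic cell, a³ = Z·M/(N_A·ρ) = 8 × 28.09 / (6.022 × 10²³ × 2.330 g/cm³) = 1.602 × 10^-22 cm³.
a = (1.602 × 10^-22)^(1/3) = 5.431 × 10^-8 cm = 543 pm.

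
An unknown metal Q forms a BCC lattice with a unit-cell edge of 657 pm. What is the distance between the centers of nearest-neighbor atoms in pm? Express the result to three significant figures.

569 pm

In a BCC structure, atoms touch along the body diagonal, so √3·a = 4r; the nearest-neighbor distance equals 2r = 0.8660·a.
d = 0.8660 × 657 = 569 pm.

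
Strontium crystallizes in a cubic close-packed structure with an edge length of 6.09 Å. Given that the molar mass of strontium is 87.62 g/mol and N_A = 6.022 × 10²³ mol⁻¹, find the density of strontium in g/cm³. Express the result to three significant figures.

An FCC unit cell contains Z = 4 atoms.
Cell volume: a³ = (6.09 Å)³ = (6.090 × 10^-8 cm)³ = 2.259 × 10^-22 cm³.
ρ = Z·M/(N_A·a³) = 4 × 87.62 / (6.022 × 10²³ × 2.259 × 10^-22) = 2.577 g/cm³.

2.58 g/cm³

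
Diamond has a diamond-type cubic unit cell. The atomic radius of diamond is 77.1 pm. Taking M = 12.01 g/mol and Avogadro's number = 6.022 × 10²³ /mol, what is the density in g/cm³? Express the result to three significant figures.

3.53 g/cm³

In a diamond cubic lattice, nearest neighbors lie along the body diagonal with √3·a = 8r, giving a = 356.1 pm = 3.561 × 10^-8 cm.
With Z = 8, ρ = Z·M/(N_A·a³) = 8 × 12.01 / (6.022 × 10²³ × 4.516 × 10^-23) = 3.533 g/cm³.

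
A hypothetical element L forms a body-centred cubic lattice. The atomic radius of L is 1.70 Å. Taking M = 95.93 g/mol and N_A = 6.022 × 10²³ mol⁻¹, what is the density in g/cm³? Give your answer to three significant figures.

In a BCC lattice, atoms touch along the body diagonal, so √3·a = 4r, giving a = 3.926 Å = 3.926 × 10^-8 cm.
With Z = 2, ρ = Z·M/(N_A·a³) = 2 × 95.93 / (6.022 × 10²³ × 6.051 × 10^-23) = 5.265 g/cm³.

5.27 g/cm³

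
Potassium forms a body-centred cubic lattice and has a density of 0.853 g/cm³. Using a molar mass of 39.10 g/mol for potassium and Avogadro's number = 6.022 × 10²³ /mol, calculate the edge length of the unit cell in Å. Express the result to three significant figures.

With Z = 2 atoms per BCC cell, a³ = Z·M/(N_A·ρ) = 2 × 39.10 / (6.022 × 10²³ × 0.8530 g/cm³) = 1.522 × 10^-22 cm³.
a = (1.522 × 10^-22)^(1/3) = 5.340 × 10^-8 cm = 5.34 Å.

5.34 Å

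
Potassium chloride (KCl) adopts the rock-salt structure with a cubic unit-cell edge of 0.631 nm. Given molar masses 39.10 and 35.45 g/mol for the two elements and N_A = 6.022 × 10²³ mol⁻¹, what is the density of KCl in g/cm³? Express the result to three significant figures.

1.97 g/cm³

The rock-salt structure contains Z = 4 formula units per cell; M(KCl) = 39.10 + 35.45 = 74.55 g/mol.
a³ = (6.310 × 10^-8 cm)³ = 2.512 × 10^-22 cm³.
ρ = 4 × 74.55 / (6.022 × 10²³ × 2.512 × 10^-22) = 1.971 g/cm³.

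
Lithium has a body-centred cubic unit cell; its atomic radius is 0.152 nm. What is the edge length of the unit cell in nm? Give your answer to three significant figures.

0.351 nm

In a BCC lattice, atoms touch along the body diagonal, so √3·a = 4r.
a = 4r/√3 = 4 × 0.152 / 1.7321 = 0.351 nm.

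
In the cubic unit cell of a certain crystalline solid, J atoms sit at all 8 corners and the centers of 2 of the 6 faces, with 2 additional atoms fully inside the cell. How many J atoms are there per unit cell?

Corner atoms are shared by 8 cells (1/8 each), face atoms by 2 (1/2 each), interior atoms are unshared.
Net atoms = 8 × 1/8 + 2 × 1/2 + 2 = 1 + 1 + 2 = 4.

4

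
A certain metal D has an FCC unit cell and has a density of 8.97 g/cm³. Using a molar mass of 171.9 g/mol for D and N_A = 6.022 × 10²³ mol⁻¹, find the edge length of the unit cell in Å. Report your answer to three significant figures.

5.03 Å

With Z = 4 atoms per FCC cell, a³ = Z·M/(N_A·ρ) = 4 × 171.9 / (6.022 × 10²³ × 8.970 g/cm³) = 1.273 × 10^-22 cm³.
a = (1.273 × 10^-22)^(1/3) = 5.030 × 10^-8 cm = 5.03 Å.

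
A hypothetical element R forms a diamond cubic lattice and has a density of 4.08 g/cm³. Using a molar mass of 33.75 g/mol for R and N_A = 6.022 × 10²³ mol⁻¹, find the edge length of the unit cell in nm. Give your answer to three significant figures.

With Z = 8 atoms per diamond cubic cell, a³ = Z·M/(N_A·ρ) = 8 × 33.75 / (6.022 × 10²³ × 4.080 g/cm³) = 1.099 × 10^-22 cm³.
a = (1.099 × 10^-22)^(1/3) = 4.790 × 10^-8 cm = 0.479 nm.

0.479 nm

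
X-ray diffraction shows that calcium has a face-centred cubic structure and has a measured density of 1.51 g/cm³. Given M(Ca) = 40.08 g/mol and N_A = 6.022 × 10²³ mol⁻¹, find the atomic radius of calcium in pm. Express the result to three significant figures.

198 pm

For an FCC cell (Z = 4), a³ = Z·M/(N_A·ρ) = 4 × 40.08 / (6.022 × 10²³ × 1.510) = 1.763 × 10^-22 cm³, so a = 5.607 × 10^-8 cm = 560.7 pm.
Atoms touch along the face diagonal, so √2·a = 4r, so r = 0.3536 × a = 198 pm.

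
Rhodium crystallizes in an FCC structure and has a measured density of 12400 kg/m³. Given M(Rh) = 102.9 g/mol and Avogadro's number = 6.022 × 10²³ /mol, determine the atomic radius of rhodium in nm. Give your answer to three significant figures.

0.135 nm

For an FCC cell (Z = 4), a³ = Z·M/(N_A·ρ) = 4 × 102.9 / (6.022 × 10²³ × 12.40) = 5.512 × 10^-23 cm³, so a = 3.806 × 10^-8 cm = 0.3806 nm.
Atoms touch along the face diagonal, so √2·a = 4r, so r = 0.3536 × a = 0.135 nm.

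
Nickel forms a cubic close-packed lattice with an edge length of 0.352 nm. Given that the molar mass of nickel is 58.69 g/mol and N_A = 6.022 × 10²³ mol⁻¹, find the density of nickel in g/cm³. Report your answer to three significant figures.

8.94 g/cm³

An FCC unit cell contains Z = 4 atoms.
Cell volume: a³ = (0.352 nm)³ = (3.520 × 10^-8 cm)³ = 4.361 × 10^-23 cm³.
ρ = Z·M/(N_A·a³) = 4 × 58.69 / (6.022 × 10²³ × 4.361 × 10^-23) = 8.938 g/cm³.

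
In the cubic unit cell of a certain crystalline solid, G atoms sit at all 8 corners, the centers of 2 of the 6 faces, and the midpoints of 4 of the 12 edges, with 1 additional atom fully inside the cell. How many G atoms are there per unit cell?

4

Corner atoms are shared by 8 cells (1/8 each), face atoms by 2 (1/2 each), edge atoms by 4 (1/4 each), interior atoms are unshared.
Net atoms = 8 × 1/8 + 2 × 1/2 + 4 × 1/4 + 1 = 1 + 1 + 1 + 1 = 4.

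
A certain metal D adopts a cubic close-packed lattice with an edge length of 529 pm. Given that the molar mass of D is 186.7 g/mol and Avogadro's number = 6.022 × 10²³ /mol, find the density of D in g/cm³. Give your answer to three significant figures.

An FCC unit cell contains Z = 4 atoms.
Cell volume: a³ = (529 pm)³ = (5.290 × 10^-8 cm)³ = 1.480 × 10^-22 cm³.
ρ = Z·M/(N_A·a³) = 4 × 186.7 / (6.022 × 10²³ × 1.480 × 10^-22) = 8.377 g/cm³.

8.38 g/cm³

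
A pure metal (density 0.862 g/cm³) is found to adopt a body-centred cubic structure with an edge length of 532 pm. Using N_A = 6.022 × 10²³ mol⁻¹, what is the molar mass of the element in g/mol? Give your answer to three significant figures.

A BCC cell has Z = 2 atoms; a = 5.320 × 10^-8 cm.
M = ρ·N_A·a³/Z = 0.862 × 6.022 × 10²³ × 1.506 × 10^-22 / 2 = 39.1 g/mol.

39.1 g/mol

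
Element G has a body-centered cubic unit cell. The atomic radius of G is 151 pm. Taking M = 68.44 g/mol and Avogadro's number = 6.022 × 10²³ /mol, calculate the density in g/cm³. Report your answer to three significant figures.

5.36 g/cm³

In a BCC lattice, atoms touch along the body diagonal, so √3·a = 4r, giving a = 348.7 pm = 3.487 × 10^-8 cm.
With Z = 2, ρ = Z·M/(N_A·a³) = 2 × 68.44 / (6.022 × 10²³ × 4.241 × 10^-23) = 5.360 g/cm³.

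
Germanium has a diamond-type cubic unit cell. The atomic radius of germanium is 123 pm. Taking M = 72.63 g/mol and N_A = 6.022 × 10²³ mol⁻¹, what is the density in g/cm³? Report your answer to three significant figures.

5.26 g/cm³

In a diamond cubic lattice, nearest neighbors lie along the body diagonal with √3·a = 8r, giving a = 568.1 pm = 5.681 × 10^-8 cm.
With Z = 8, ρ = Z·M/(N_A·a³) = 8 × 72.63 / (6.022 × 10²³ × 1.834 × 10^-22) = 5.262 g/cm³.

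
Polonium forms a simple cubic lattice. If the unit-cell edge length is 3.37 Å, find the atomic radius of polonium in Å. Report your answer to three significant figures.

In a simple cubic lattice, atoms touch along the cell edge, so a = 2r.
r = a/2 = 3.37/2 = 1.69 Å.

1.69 Å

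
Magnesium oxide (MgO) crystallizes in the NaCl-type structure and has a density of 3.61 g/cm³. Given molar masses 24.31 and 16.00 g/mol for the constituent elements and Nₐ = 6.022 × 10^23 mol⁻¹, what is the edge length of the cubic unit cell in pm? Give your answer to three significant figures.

M(MgO) = 40.31 g/mol; Z = 4 formula units per cell.
a³ = Z·M/(N_A·ρ) = 4 × 40.31 / (6.022 × 10²³ × 3.61) = 7.417 × 10^-23 cm³, so a = 4.202 × 10^-8 cm = 420 pm.

420 pm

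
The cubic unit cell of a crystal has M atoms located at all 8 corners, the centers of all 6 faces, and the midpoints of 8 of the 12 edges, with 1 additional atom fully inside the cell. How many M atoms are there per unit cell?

Corner atoms are shared by 8 cells (1/8 each), face atoms by 2 (1/2 each), edge atoms by 4 (1/4 each), interior atoms are unshared.
Net atoms = 8 × 1/8 + 6 × 1/2 + 8 × 1/4 + 1 = 1 + 3 + 2 + 1 = 7.

7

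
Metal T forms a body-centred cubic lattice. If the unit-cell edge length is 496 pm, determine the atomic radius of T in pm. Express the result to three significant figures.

215 pm

In a BCC lattice, atoms touch along the body diagonal, so √3·a = 4r.
r = √3·a/4 = 1.7321 × 496 / 4 = 215 pm.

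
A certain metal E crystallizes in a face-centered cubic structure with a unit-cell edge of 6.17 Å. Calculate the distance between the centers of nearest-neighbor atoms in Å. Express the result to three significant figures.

In an FCC structure, atoms touch along the face diagonal, so √2·a = 4r; the nearest-neighbor distance equals 2r = 0.7071·a.
d = 0.7071 × 6.17 = 4.36 Å.

4.36 Å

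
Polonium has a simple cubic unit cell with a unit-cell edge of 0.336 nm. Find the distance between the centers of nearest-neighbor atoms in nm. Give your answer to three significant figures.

0.336 nm

In a simple cubic structure, atoms touch along the cell edge, so a = 2r; the nearest-neighbor distance equals 2r = 1.000·a.
d = 1.000 × 0.336 = 0.336 nm.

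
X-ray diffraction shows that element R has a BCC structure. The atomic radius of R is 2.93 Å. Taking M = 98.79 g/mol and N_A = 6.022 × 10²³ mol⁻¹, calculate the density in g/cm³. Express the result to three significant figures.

1.06 g/cm³

In a BCC lattice, atoms touch along the body diagonal, so √3·a = 4r, giving a = 6.767 Å = 6.767 × 10^-8 cm.
With Z = 2, ρ = Z·M/(N_A·a³) = 2 × 98.79 / (6.022 × 10²³ × 3.098 × 10^-22) = 1.059 g/cm³.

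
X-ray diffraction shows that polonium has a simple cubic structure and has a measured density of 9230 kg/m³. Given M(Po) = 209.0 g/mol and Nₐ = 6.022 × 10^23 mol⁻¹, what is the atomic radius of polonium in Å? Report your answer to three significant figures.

1.68 Å

For a simple cubic cell (Z = 1), a³ = Z·M/(N_A·ρ) = 1 × 209.0 / (6.022 × 10²³ × 9.230) = 3.760 × 10^-23 cm³, so a = 3.350 × 10^-8 cm = 3.350 Å.
Atoms touch along the cell edge, so a = 2r, so r = 0.5000 × a = 1.68 Å.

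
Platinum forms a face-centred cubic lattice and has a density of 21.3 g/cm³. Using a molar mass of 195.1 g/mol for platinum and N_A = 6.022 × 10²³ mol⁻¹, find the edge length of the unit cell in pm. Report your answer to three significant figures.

With Z = 4 atoms per FCC cell, a³ = Z·M/(N_A·ρ) = 4 × 195.1 / (6.022 × 10²³ × 21.30 g/cm³) = 6.084 × 10^-23 cm³.
a = (6.084 × 10^-23)^(1/3) = 3.933 × 10^-8 cm = 393 pm.

393 pm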